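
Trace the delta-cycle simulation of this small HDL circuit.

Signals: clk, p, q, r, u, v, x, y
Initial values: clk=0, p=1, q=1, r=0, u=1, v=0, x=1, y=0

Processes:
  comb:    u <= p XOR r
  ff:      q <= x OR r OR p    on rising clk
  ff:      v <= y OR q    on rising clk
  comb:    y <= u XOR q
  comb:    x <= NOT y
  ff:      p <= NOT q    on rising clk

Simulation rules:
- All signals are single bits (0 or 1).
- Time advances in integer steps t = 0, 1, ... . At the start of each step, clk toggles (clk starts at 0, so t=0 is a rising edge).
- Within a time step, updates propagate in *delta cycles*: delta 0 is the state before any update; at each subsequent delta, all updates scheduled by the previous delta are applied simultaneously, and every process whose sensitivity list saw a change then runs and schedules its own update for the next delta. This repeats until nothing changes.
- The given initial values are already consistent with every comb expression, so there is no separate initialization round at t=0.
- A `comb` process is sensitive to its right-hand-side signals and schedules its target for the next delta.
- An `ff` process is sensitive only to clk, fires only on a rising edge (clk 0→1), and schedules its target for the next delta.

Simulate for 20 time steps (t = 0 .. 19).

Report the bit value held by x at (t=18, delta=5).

t=0 Δ0: r=0 clk=0 x=1 y=0 p=1 q=1 u=1 v=0
  Δ1: clk:0→1
  Δ2: p:1→0, v:0→1
  Δ3: u:1→0
  Δ4: y:0→1
  Δ5: x:1→0
  (5Δ to stable)
t=1 Δ0: r=0 clk=1 x=0 y=1 p=0 q=1 u=0 v=1
  Δ1: clk:1→0
  (1Δ to stable)
t=2 Δ0: r=0 clk=0 x=0 y=1 p=0 q=1 u=0 v=1
  Δ1: clk:0→1
  Δ2: q:1→0
  Δ3: y:1→0
  Δ4: x:0→1
  (4Δ to stable)
t=3 Δ0: r=0 clk=1 x=1 y=0 p=0 q=0 u=0 v=1
  Δ1: clk:1→0
  (1Δ to stable)
t=4 Δ0: r=0 clk=0 x=1 y=0 p=0 q=0 u=0 v=1
  Δ1: clk:0→1
  Δ2: p:0→1, q:0→1, v:1→0
  Δ3: y:0→1, u:0→1
  Δ4: x:1→0, y:1→0
  Δ5: x:0→1
  (5Δ to stable)
t=5 Δ0: r=0 clk=1 x=1 y=0 p=1 q=1 u=1 v=0
  Δ1: clk:1→0
  (1Δ to stable)
t=6 Δ0: r=0 clk=0 x=1 y=0 p=1 q=1 u=1 v=0
  Δ1: clk:0→1
  Δ2: p:1→0, v:0→1
  Δ3: u:1→0
  Δ4: y:0→1
  Δ5: x:1→0
  (5Δ to stable)
t=7 Δ0: r=0 clk=1 x=0 y=1 p=0 q=1 u=0 v=1
  Δ1: clk:1→0
  (1Δ to stable)
t=8 Δ0: r=0 clk=0 x=0 y=1 p=0 q=1 u=0 v=1
  Δ1: clk:0→1
  Δ2: q:1→0
  Δ3: y:1→0
  Δ4: x:0→1
  (4Δ to stable)
t=9 Δ0: r=0 clk=1 x=1 y=0 p=0 q=0 u=0 v=1
  Δ1: clk:1→0
  (1Δ to stable)
t=10 Δ0: r=0 clk=0 x=1 y=0 p=0 q=0 u=0 v=1
  Δ1: clk:0→1
  Δ2: p:0→1, q:0→1, v:1→0
  Δ3: y:0→1, u:0→1
  Δ4: x:1→0, y:1→0
  Δ5: x:0→1
  (5Δ to stable)
t=11 Δ0: r=0 clk=1 x=1 y=0 p=1 q=1 u=1 v=0
  Δ1: clk:1→0
  (1Δ to stable)
t=12 Δ0: r=0 clk=0 x=1 y=0 p=1 q=1 u=1 v=0
  Δ1: clk:0→1
  Δ2: p:1→0, v:0→1
  Δ3: u:1→0
  Δ4: y:0→1
  Δ5: x:1→0
  (5Δ to stable)
t=13 Δ0: r=0 clk=1 x=0 y=1 p=0 q=1 u=0 v=1
  Δ1: clk:1→0
  (1Δ to stable)
t=14 Δ0: r=0 clk=0 x=0 y=1 p=0 q=1 u=0 v=1
  Δ1: clk:0→1
  Δ2: q:1→0
  Δ3: y:1→0
  Δ4: x:0→1
  (4Δ to stable)
t=15 Δ0: r=0 clk=1 x=1 y=0 p=0 q=0 u=0 v=1
  Δ1: clk:1→0
  (1Δ to stable)
t=16 Δ0: r=0 clk=0 x=1 y=0 p=0 q=0 u=0 v=1
  Δ1: clk:0→1
  Δ2: p:0→1, q:0→1, v:1→0
  Δ3: y:0→1, u:0→1
  Δ4: x:1→0, y:1→0
  Δ5: x:0→1
  (5Δ to stable)
t=17 Δ0: r=0 clk=1 x=1 y=0 p=1 q=1 u=1 v=0
  Δ1: clk:1→0
  (1Δ to stable)
t=18 Δ0: r=0 clk=0 x=1 y=0 p=1 q=1 u=1 v=0
  Δ1: clk:0→1
  Δ2: p:1→0, v:0→1
  Δ3: u:1→0
  Δ4: y:0→1
  Δ5: x:1→0
  (5Δ to stable)
t=19 Δ0: r=0 clk=1 x=0 y=1 p=0 q=1 u=0 v=1
  Δ1: clk:1→0
  (1Δ to stable)

0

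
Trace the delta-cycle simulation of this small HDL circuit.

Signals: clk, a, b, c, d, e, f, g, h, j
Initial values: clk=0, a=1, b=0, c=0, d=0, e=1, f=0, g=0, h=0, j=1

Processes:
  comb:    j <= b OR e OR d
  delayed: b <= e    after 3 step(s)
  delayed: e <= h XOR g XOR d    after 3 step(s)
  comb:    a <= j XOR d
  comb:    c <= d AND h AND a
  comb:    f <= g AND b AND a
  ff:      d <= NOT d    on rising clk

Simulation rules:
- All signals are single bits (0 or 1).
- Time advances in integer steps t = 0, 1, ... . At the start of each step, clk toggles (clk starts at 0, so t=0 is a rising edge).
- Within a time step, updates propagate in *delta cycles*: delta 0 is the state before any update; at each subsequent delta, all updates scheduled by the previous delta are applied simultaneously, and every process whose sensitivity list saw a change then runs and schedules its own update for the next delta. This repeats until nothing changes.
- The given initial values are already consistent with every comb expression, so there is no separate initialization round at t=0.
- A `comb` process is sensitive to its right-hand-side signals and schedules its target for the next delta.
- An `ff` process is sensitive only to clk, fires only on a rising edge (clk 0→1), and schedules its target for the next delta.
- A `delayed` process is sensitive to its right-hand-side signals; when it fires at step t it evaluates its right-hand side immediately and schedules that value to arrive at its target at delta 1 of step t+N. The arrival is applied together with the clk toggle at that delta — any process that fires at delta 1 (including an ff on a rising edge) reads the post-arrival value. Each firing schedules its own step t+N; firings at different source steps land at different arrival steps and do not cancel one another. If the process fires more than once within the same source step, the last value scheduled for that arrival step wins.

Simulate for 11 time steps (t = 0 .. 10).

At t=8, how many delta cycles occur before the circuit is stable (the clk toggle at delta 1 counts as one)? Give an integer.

3

[bits: f,h,a,d,g,clk,b,c,e,j]
t=0: Δ0=0010000011 Δ1=0010010011 Δ2=0011010011 Δ3=0001010011 | 3Δ
t=1: Δ0=0001010011 Δ1=0001000011 | 1Δ
t=2: Δ0=0001000011 Δ1=0001010011 Δ2=0000010011 Δ3=0010010011 | 3Δ
t=3: Δ0=0010010011 Δ1=0010000011 | 1Δ
t=4: Δ0=0010000011 Δ1=0010010011 Δ2=0011010011 Δ3=0001010011 | 3Δ
t=5: Δ0=0001010011 Δ1=0001000001 | 1Δ
t=6: Δ0=0001000001 Δ1=0001010001 Δ2=0000010001 Δ3=0010010000 Δ4=0000010000 | 4Δ
t=7: Δ0=0000010000 Δ1=0000000010 Δ2=0000000011 Δ3=0010000011 | 3Δ
t=8: Δ0=0010000011 Δ1=0010010011 Δ2=0011010011 Δ3=0001010011 | 3Δ
t=9: Δ0=0001010011 Δ1=0001000001 | 1Δ
t=10: Δ0=0001000001 Δ1=0001011001 Δ2=0000011001 Δ3=0010011001 | 3Δ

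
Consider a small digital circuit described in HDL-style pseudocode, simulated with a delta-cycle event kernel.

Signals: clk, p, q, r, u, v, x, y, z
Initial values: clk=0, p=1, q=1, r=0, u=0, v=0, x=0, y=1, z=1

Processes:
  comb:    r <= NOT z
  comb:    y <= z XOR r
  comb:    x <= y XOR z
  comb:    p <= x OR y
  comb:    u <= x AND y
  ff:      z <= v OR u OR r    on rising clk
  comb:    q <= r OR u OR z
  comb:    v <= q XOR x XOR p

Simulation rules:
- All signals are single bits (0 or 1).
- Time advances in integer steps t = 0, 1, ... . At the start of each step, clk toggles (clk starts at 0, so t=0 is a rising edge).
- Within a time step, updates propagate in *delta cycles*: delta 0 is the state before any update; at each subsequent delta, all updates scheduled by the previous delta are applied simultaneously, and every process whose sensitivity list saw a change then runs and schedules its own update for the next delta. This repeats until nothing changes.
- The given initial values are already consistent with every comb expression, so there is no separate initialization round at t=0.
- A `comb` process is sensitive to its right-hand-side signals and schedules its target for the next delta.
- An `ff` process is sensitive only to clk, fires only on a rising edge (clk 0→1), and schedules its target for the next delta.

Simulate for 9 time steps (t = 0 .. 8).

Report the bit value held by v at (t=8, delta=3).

t0.Δ0 x=0 v=0 p=1 r=0 z=1 u=0 q=1 y=1 clk=0
t0.Δ1 x=0 v=0 p=1 r=0 z=1 u=0 q=1 y=1 clk=1
t0.Δ2 x=0 v=0 p=1 r=0 z=0 u=0 q=1 y=1 clk=1
t0.Δ3 x=1 v=0 p=1 r=1 z=0 u=0 q=0 y=0 clk=1
t0.Δ4 x=0 v=0 p=1 r=1 z=0 u=0 q=1 y=1 clk=1
t0.Δ5 x=1 v=0 p=1 r=1 z=0 u=0 q=1 y=1 clk=1
t0.Δ6 x=1 v=1 p=1 r=1 z=0 u=1 q=1 y=1 clk=1
t1.Δ0 x=1 v=1 p=1 r=1 z=0 u=1 q=1 y=1 clk=1
t1.Δ1 x=1 v=1 p=1 r=1 z=0 u=1 q=1 y=1 clk=0
t2.Δ0 x=1 v=1 p=1 r=1 z=0 u=1 q=1 y=1 clk=0
t2.Δ1 x=1 v=1 p=1 r=1 z=0 u=1 q=1 y=1 clk=1
t2.Δ2 x=1 v=1 p=1 r=1 z=1 u=1 q=1 y=1 clk=1
t2.Δ3 x=0 v=1 p=1 r=0 z=1 u=1 q=1 y=0 clk=1
t2.Δ4 x=1 v=0 p=0 r=0 z=1 u=0 q=1 y=1 clk=1
t2.Δ5 x=0 v=0 p=1 r=0 z=1 u=1 q=1 y=1 clk=1
t2.Δ6 x=0 v=0 p=1 r=0 z=1 u=0 q=1 y=1 clk=1
t3.Δ0 x=0 v=0 p=1 r=0 z=1 u=0 q=1 y=1 clk=1
t3.Δ1 x=0 v=0 p=1 r=0 z=1 u=0 q=1 y=1 clk=0
t4.Δ0 x=0 v=0 p=1 r=0 z=1 u=0 q=1 y=1 clk=0
t4.Δ1 x=0 v=0 p=1 r=0 z=1 u=0 q=1 y=1 clk=1
t4.Δ2 x=0 v=0 p=1 r=0 z=0 u=0 q=1 y=1 clk=1
t4.Δ3 x=1 v=0 p=1 r=1 z=0 u=0 q=0 y=0 clk=1
t4.Δ4 x=0 v=0 p=1 r=1 z=0 u=0 q=1 y=1 clk=1
t4.Δ5 x=1 v=0 p=1 r=1 z=0 u=0 q=1 y=1 clk=1
t4.Δ6 x=1 v=1 p=1 r=1 z=0 u=1 q=1 y=1 clk=1
t5.Δ0 x=1 v=1 p=1 r=1 z=0 u=1 q=1 y=1 clk=1
t5.Δ1 x=1 v=1 p=1 r=1 z=0 u=1 q=1 y=1 clk=0
t6.Δ0 x=1 v=1 p=1 r=1 z=0 u=1 q=1 y=1 clk=0
t6.Δ1 x=1 v=1 p=1 r=1 z=0 u=1 q=1 y=1 clk=1
t6.Δ2 x=1 v=1 p=1 r=1 z=1 u=1 q=1 y=1 clk=1
t6.Δ3 x=0 v=1 p=1 r=0 z=1 u=1 q=1 y=0 clk=1
t6.Δ4 x=1 v=0 p=0 r=0 z=1 u=0 q=1 y=1 clk=1
t6.Δ5 x=0 v=0 p=1 r=0 z=1 u=1 q=1 y=1 clk=1
t6.Δ6 x=0 v=0 p=1 r=0 z=1 u=0 q=1 y=1 clk=1
t7.Δ0 x=0 v=0 p=1 r=0 z=1 u=0 q=1 y=1 clk=1
t7.Δ1 x=0 v=0 p=1 r=0 z=1 u=0 q=1 y=1 clk=0
t8.Δ0 x=0 v=0 p=1 r=0 z=1 u=0 q=1 y=1 clk=0
t8.Δ1 x=0 v=0 p=1 r=0 z=1 u=0 q=1 y=1 clk=1
t8.Δ2 x=0 v=0 p=1 r=0 z=0 u=0 q=1 y=1 clk=1
t8.Δ3 x=1 v=0 p=1 r=1 z=0 u=0 q=0 y=0 clk=1
t8.Δ4 x=0 v=0 p=1 r=1 z=0 u=0 q=1 y=1 clk=1
t8.Δ5 x=1 v=0 p=1 r=1 z=0 u=0 q=1 y=1 clk=1
t8.Δ6 x=1 v=1 p=1 r=1 z=0 u=1 q=1 y=1 clk=1

0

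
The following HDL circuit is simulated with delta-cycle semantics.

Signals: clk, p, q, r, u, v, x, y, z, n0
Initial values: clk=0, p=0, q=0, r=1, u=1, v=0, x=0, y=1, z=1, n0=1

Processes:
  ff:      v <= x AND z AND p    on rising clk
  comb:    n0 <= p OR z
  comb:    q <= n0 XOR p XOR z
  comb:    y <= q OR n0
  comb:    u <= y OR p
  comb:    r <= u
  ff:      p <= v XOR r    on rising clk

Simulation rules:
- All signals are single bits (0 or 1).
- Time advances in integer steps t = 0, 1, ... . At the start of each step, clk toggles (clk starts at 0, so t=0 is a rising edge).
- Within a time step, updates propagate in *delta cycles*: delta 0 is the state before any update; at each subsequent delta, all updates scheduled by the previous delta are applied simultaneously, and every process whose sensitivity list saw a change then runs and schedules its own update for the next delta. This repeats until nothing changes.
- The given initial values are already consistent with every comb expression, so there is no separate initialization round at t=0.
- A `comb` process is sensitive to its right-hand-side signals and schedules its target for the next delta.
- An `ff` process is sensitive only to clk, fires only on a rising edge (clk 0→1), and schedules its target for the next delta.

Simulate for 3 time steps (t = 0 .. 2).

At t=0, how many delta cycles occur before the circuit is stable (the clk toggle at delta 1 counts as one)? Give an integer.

3

t=0 Δ0: q=0 u=1 p=0 clk=0 n0=1 r=1 v=0 z=1 x=0 y=1
  Δ1: clk:0→1
  Δ2: p:0→1
  Δ3: q:0→1
  (3Δ to stable)
t=1 Δ0: q=1 u=1 p=1 clk=1 n0=1 r=1 v=0 z=1 x=0 y=1
  Δ1: clk:1→0
  (1Δ to stable)
t=2 Δ0: q=1 u=1 p=1 clk=0 n0=1 r=1 v=0 z=1 x=0 y=1
  Δ1: clk:0→1
  (1Δ to stable)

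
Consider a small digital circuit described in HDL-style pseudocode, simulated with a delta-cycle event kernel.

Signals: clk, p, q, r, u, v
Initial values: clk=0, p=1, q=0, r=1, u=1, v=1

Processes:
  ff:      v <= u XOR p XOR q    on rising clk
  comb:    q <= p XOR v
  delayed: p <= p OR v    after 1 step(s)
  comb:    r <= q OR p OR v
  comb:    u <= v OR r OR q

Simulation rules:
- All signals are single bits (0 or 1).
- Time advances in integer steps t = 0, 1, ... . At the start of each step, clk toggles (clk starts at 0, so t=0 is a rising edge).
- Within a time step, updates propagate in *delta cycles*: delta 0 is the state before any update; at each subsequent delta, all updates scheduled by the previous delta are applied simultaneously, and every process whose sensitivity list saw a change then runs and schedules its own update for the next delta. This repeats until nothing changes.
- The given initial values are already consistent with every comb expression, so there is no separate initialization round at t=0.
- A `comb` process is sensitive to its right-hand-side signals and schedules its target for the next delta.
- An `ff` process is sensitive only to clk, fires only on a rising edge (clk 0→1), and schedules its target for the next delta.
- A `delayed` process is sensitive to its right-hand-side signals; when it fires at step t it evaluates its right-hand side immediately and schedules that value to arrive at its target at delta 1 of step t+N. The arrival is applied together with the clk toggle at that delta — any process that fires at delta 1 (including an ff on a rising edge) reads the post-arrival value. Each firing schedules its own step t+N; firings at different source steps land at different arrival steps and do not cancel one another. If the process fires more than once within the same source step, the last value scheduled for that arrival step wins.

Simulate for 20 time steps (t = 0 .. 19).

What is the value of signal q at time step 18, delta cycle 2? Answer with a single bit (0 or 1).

1

t0.Δ0 clk=0 q=0 u=1 p=1 r=1 v=1
t0.Δ1 clk=1 q=0 u=1 p=1 r=1 v=1
t0.Δ2 clk=1 q=0 u=1 p=1 r=1 v=0
t0.Δ3 clk=1 q=1 u=1 p=1 r=1 v=0
t1.Δ0 clk=1 q=1 u=1 p=1 r=1 v=0
t1.Δ1 clk=0 q=1 u=1 p=1 r=1 v=0
t2.Δ0 clk=0 q=1 u=1 p=1 r=1 v=0
t2.Δ1 clk=1 q=1 u=1 p=1 r=1 v=0
t2.Δ2 clk=1 q=1 u=1 p=1 r=1 v=1
t2.Δ3 clk=1 q=0 u=1 p=1 r=1 v=1
t3.Δ0 clk=1 q=0 u=1 p=1 r=1 v=1
t3.Δ1 clk=0 q=0 u=1 p=1 r=1 v=1
t4.Δ0 clk=0 q=0 u=1 p=1 r=1 v=1
t4.Δ1 clk=1 q=0 u=1 p=1 r=1 v=1
t4.Δ2 clk=1 q=0 u=1 p=1 r=1 v=0
t4.Δ3 clk=1 q=1 u=1 p=1 r=1 v=0
t5.Δ0 clk=1 q=1 u=1 p=1 r=1 v=0
t5.Δ1 clk=0 q=1 u=1 p=1 r=1 v=0
t6.Δ0 clk=0 q=1 u=1 p=1 r=1 v=0
t6.Δ1 clk=1 q=1 u=1 p=1 r=1 v=0
t6.Δ2 clk=1 q=1 u=1 p=1 r=1 v=1
t6.Δ3 clk=1 q=0 u=1 p=1 r=1 v=1
t7.Δ0 clk=1 q=0 u=1 p=1 r=1 v=1
t7.Δ1 clk=0 q=0 u=1 p=1 r=1 v=1
t8.Δ0 clk=0 q=0 u=1 p=1 r=1 v=1
t8.Δ1 clk=1 q=0 u=1 p=1 r=1 v=1
t8.Δ2 clk=1 q=0 u=1 p=1 r=1 v=0
t8.Δ3 clk=1 q=1 u=1 p=1 r=1 v=0
t9.Δ0 clk=1 q=1 u=1 p=1 r=1 v=0
t9.Δ1 clk=0 q=1 u=1 p=1 r=1 v=0
t10.Δ0 clk=0 q=1 u=1 p=1 r=1 v=0
t10.Δ1 clk=1 q=1 u=1 p=1 r=1 v=0
t10.Δ2 clk=1 q=1 u=1 p=1 r=1 v=1
t10.Δ3 clk=1 q=0 u=1 p=1 r=1 v=1
t11.Δ0 clk=1 q=0 u=1 p=1 r=1 v=1
t11.Δ1 clk=0 q=0 u=1 p=1 r=1 v=1
t12.Δ0 clk=0 q=0 u=1 p=1 r=1 v=1
t12.Δ1 clk=1 q=0 u=1 p=1 r=1 v=1
t12.Δ2 clk=1 q=0 u=1 p=1 r=1 v=0
t12.Δ3 clk=1 q=1 u=1 p=1 r=1 v=0
t13.Δ0 clk=1 q=1 u=1 p=1 r=1 v=0
t13.Δ1 clk=0 q=1 u=1 p=1 r=1 v=0
t14.Δ0 clk=0 q=1 u=1 p=1 r=1 v=0
t14.Δ1 clk=1 q=1 u=1 p=1 r=1 v=0
t14.Δ2 clk=1 q=1 u=1 p=1 r=1 v=1
t14.Δ3 clk=1 q=0 u=1 p=1 r=1 v=1
t15.Δ0 clk=1 q=0 u=1 p=1 r=1 v=1
t15.Δ1 clk=0 q=0 u=1 p=1 r=1 v=1
t16.Δ0 clk=0 q=0 u=1 p=1 r=1 v=1
t16.Δ1 clk=1 q=0 u=1 p=1 r=1 v=1
t16.Δ2 clk=1 q=0 u=1 p=1 r=1 v=0
t16.Δ3 clk=1 q=1 u=1 p=1 r=1 v=0
t17.Δ0 clk=1 q=1 u=1 p=1 r=1 v=0
t17.Δ1 clk=0 q=1 u=1 p=1 r=1 v=0
t18.Δ0 clk=0 q=1 u=1 p=1 r=1 v=0
t18.Δ1 clk=1 q=1 u=1 p=1 r=1 v=0
t18.Δ2 clk=1 q=1 u=1 p=1 r=1 v=1
t18.Δ3 clk=1 q=0 u=1 p=1 r=1 v=1
t19.Δ0 clk=1 q=0 u=1 p=1 r=1 v=1
t19.Δ1 clk=0 q=0 u=1 p=1 r=1 v=1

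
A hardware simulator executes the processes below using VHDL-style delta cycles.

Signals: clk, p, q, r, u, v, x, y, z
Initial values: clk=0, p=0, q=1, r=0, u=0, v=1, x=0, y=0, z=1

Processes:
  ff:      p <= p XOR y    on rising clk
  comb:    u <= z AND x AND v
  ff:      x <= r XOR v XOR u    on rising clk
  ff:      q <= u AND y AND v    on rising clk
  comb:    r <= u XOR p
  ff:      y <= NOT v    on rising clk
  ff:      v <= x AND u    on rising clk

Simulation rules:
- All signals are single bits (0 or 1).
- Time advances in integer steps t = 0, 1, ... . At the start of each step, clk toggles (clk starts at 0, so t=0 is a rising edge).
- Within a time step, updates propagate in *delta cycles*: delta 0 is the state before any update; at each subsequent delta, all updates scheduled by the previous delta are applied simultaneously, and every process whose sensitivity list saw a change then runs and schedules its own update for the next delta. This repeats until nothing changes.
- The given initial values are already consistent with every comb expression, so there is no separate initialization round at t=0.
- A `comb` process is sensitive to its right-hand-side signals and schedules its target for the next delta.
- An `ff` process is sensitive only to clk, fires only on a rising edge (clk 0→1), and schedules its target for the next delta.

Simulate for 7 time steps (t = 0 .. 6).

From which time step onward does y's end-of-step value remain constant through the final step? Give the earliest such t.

t0.Δ0 q=1 v=1 p=0 clk=0 z=1 u=0 y=0 r=0 x=0
t0.Δ1 q=1 v=1 p=0 clk=1 z=1 u=0 y=0 r=0 x=0
t0.Δ2 q=0 v=0 p=0 clk=1 z=1 u=0 y=0 r=0 x=1
t1.Δ0 q=0 v=0 p=0 clk=1 z=1 u=0 y=0 r=0 x=1
t1.Δ1 q=0 v=0 p=0 clk=0 z=1 u=0 y=0 r=0 x=1
t2.Δ0 q=0 v=0 p=0 clk=0 z=1 u=0 y=0 r=0 x=1
t2.Δ1 q=0 v=0 p=0 clk=1 z=1 u=0 y=0 r=0 x=1
t2.Δ2 q=0 v=0 p=0 clk=1 z=1 u=0 y=1 r=0 x=0
t3.Δ0 q=0 v=0 p=0 clk=1 z=1 u=0 y=1 r=0 x=0
t3.Δ1 q=0 v=0 p=0 clk=0 z=1 u=0 y=1 r=0 x=0
t4.Δ0 q=0 v=0 p=0 clk=0 z=1 u=0 y=1 r=0 x=0
t4.Δ1 q=0 v=0 p=0 clk=1 z=1 u=0 y=1 r=0 x=0
t4.Δ2 q=0 v=0 p=1 clk=1 z=1 u=0 y=1 r=0 x=0
t4.Δ3 q=0 v=0 p=1 clk=1 z=1 u=0 y=1 r=1 x=0
t5.Δ0 q=0 v=0 p=1 clk=1 z=1 u=0 y=1 r=1 x=0
t5.Δ1 q=0 v=0 p=1 clk=0 z=1 u=0 y=1 r=1 x=0
t6.Δ0 q=0 v=0 p=1 clk=0 z=1 u=0 y=1 r=1 x=0
t6.Δ1 q=0 v=0 p=1 clk=1 z=1 u=0 y=1 r=1 x=0
t6.Δ2 q=0 v=0 p=0 clk=1 z=1 u=0 y=1 r=1 x=1
t6.Δ3 q=0 v=0 p=0 clk=1 z=1 u=0 y=1 r=0 x=1

2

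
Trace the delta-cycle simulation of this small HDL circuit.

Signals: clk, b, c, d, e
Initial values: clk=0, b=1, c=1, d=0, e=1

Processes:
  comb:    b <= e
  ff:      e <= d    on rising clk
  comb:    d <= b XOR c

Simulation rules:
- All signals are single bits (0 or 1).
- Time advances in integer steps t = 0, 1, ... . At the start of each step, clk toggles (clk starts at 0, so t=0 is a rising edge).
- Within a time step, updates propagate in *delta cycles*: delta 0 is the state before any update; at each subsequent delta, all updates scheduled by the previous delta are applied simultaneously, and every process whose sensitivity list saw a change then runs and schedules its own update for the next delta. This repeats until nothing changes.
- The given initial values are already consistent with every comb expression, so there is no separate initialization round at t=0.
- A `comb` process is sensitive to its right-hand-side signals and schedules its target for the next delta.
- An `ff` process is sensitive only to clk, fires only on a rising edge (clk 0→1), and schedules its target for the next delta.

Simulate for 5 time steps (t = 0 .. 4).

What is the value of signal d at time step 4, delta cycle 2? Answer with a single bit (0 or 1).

0

t0.Δ0 c=1 e=1 b=1 clk=0 d=0
t0.Δ1 c=1 e=1 b=1 clk=1 d=0
t0.Δ2 c=1 e=0 b=1 clk=1 d=0
t0.Δ3 c=1 e=0 b=0 clk=1 d=0
t0.Δ4 c=1 e=0 b=0 clk=1 d=1
t1.Δ0 c=1 e=0 b=0 clk=1 d=1
t1.Δ1 c=1 e=0 b=0 clk=0 d=1
t2.Δ0 c=1 e=0 b=0 clk=0 d=1
t2.Δ1 c=1 e=0 b=0 clk=1 d=1
t2.Δ2 c=1 e=1 b=0 clk=1 d=1
t2.Δ3 c=1 e=1 b=1 clk=1 d=1
t2.Δ4 c=1 e=1 b=1 clk=1 d=0
t3.Δ0 c=1 e=1 b=1 clk=1 d=0
t3.Δ1 c=1 e=1 b=1 clk=0 d=0
t4.Δ0 c=1 e=1 b=1 clk=0 d=0
t4.Δ1 c=1 e=1 b=1 clk=1 d=0
t4.Δ2 c=1 e=0 b=1 clk=1 d=0
t4.Δ3 c=1 e=0 b=0 clk=1 d=0
t4.Δ4 c=1 e=0 b=0 clk=1 d=1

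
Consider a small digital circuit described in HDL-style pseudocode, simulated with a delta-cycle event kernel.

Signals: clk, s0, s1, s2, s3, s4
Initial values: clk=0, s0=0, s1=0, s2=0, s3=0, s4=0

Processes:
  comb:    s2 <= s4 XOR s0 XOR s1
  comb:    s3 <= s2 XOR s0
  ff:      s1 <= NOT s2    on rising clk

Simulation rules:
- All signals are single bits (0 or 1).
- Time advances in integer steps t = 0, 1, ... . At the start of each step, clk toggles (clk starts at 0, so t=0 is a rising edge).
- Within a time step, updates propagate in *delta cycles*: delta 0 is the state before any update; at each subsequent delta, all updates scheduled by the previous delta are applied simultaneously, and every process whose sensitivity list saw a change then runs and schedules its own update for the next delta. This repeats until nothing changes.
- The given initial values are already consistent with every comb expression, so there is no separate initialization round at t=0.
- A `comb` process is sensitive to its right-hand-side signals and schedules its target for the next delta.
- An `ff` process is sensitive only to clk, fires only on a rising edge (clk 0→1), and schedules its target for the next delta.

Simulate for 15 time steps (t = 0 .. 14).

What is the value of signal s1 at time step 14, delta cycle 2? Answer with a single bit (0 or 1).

t0.Δ0 s4=0 s0=0 clk=0 s1=0 s2=0 s3=0
t0.Δ1 s4=0 s0=0 clk=1 s1=0 s2=0 s3=0
t0.Δ2 s4=0 s0=0 clk=1 s1=1 s2=0 s3=0
t0.Δ3 s4=0 s0=0 clk=1 s1=1 s2=1 s3=0
t0.Δ4 s4=0 s0=0 clk=1 s1=1 s2=1 s3=1
t1.Δ0 s4=0 s0=0 clk=1 s1=1 s2=1 s3=1
t1.Δ1 s4=0 s0=0 clk=0 s1=1 s2=1 s3=1
t2.Δ0 s4=0 s0=0 clk=0 s1=1 s2=1 s3=1
t2.Δ1 s4=0 s0=0 clk=1 s1=1 s2=1 s3=1
t2.Δ2 s4=0 s0=0 clk=1 s1=0 s2=1 s3=1
t2.Δ3 s4=0 s0=0 clk=1 s1=0 s2=0 s3=1
t2.Δ4 s4=0 s0=0 clk=1 s1=0 s2=0 s3=0
t3.Δ0 s4=0 s0=0 clk=1 s1=0 s2=0 s3=0
t3.Δ1 s4=0 s0=0 clk=0 s1=0 s2=0 s3=0
t4.Δ0 s4=0 s0=0 clk=0 s1=0 s2=0 s3=0
t4.Δ1 s4=0 s0=0 clk=1 s1=0 s2=0 s3=0
t4.Δ2 s4=0 s0=0 clk=1 s1=1 s2=0 s3=0
t4.Δ3 s4=0 s0=0 clk=1 s1=1 s2=1 s3=0
t4.Δ4 s4=0 s0=0 clk=1 s1=1 s2=1 s3=1
t5.Δ0 s4=0 s0=0 clk=1 s1=1 s2=1 s3=1
t5.Δ1 s4=0 s0=0 clk=0 s1=1 s2=1 s3=1
t6.Δ0 s4=0 s0=0 clk=0 s1=1 s2=1 s3=1
t6.Δ1 s4=0 s0=0 clk=1 s1=1 s2=1 s3=1
t6.Δ2 s4=0 s0=0 clk=1 s1=0 s2=1 s3=1
t6.Δ3 s4=0 s0=0 clk=1 s1=0 s2=0 s3=1
t6.Δ4 s4=0 s0=0 clk=1 s1=0 s2=0 s3=0
t7.Δ0 s4=0 s0=0 clk=1 s1=0 s2=0 s3=0
t7.Δ1 s4=0 s0=0 clk=0 s1=0 s2=0 s3=0
t8.Δ0 s4=0 s0=0 clk=0 s1=0 s2=0 s3=0
t8.Δ1 s4=0 s0=0 clk=1 s1=0 s2=0 s3=0
t8.Δ2 s4=0 s0=0 clk=1 s1=1 s2=0 s3=0
t8.Δ3 s4=0 s0=0 clk=1 s1=1 s2=1 s3=0
t8.Δ4 s4=0 s0=0 clk=1 s1=1 s2=1 s3=1
t9.Δ0 s4=0 s0=0 clk=1 s1=1 s2=1 s3=1
t9.Δ1 s4=0 s0=0 clk=0 s1=1 s2=1 s3=1
t10.Δ0 s4=0 s0=0 clk=0 s1=1 s2=1 s3=1
t10.Δ1 s4=0 s0=0 clk=1 s1=1 s2=1 s3=1
t10.Δ2 s4=0 s0=0 clk=1 s1=0 s2=1 s3=1
t10.Δ3 s4=0 s0=0 clk=1 s1=0 s2=0 s3=1
t10.Δ4 s4=0 s0=0 clk=1 s1=0 s2=0 s3=0
t11.Δ0 s4=0 s0=0 clk=1 s1=0 s2=0 s3=0
t11.Δ1 s4=0 s0=0 clk=0 s1=0 s2=0 s3=0
t12.Δ0 s4=0 s0=0 clk=0 s1=0 s2=0 s3=0
t12.Δ1 s4=0 s0=0 clk=1 s1=0 s2=0 s3=0
t12.Δ2 s4=0 s0=0 clk=1 s1=1 s2=0 s3=0
t12.Δ3 s4=0 s0=0 clk=1 s1=1 s2=1 s3=0
t12.Δ4 s4=0 s0=0 clk=1 s1=1 s2=1 s3=1
t13.Δ0 s4=0 s0=0 clk=1 s1=1 s2=1 s3=1
t13.Δ1 s4=0 s0=0 clk=0 s1=1 s2=1 s3=1
t14.Δ0 s4=0 s0=0 clk=0 s1=1 s2=1 s3=1
t14.Δ1 s4=0 s0=0 clk=1 s1=1 s2=1 s3=1
t14.Δ2 s4=0 s0=0 clk=1 s1=0 s2=1 s3=1
t14.Δ3 s4=0 s0=0 clk=1 s1=0 s2=0 s3=1
t14.Δ4 s4=0 s0=0 clk=1 s1=0 s2=0 s3=0

0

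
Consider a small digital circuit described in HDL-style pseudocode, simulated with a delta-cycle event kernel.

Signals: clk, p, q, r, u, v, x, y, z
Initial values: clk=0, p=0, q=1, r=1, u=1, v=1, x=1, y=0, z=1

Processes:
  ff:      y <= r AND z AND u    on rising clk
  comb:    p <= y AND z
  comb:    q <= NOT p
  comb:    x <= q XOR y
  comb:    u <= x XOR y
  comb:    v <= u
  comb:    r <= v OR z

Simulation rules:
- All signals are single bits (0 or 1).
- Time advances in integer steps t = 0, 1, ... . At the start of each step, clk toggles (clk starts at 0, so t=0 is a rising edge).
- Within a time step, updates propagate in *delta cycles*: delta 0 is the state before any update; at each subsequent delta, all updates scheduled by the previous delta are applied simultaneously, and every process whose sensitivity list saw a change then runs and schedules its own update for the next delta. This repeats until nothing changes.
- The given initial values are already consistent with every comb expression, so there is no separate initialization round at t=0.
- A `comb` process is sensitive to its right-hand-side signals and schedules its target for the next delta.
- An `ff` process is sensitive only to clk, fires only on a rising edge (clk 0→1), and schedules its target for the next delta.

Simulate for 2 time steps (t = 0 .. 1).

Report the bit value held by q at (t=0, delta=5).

0

t0.Δ0 z=1 q=1 clk=0 x=1 u=1 y=0 v=1 r=1 p=0
t0.Δ1 z=1 q=1 clk=1 x=1 u=1 y=0 v=1 r=1 p=0
t0.Δ2 z=1 q=1 clk=1 x=1 u=1 y=1 v=1 r=1 p=0
t0.Δ3 z=1 q=1 clk=1 x=0 u=0 y=1 v=1 r=1 p=1
t0.Δ4 z=1 q=0 clk=1 x=0 u=1 y=1 v=0 r=1 p=1
t0.Δ5 z=1 q=0 clk=1 x=1 u=1 y=1 v=1 r=1 p=1
t0.Δ6 z=1 q=0 clk=1 x=1 u=0 y=1 v=1 r=1 p=1
t0.Δ7 z=1 q=0 clk=1 x=1 u=0 y=1 v=0 r=1 p=1
t1.Δ0 z=1 q=0 clk=1 x=1 u=0 y=1 v=0 r=1 p=1
t1.Δ1 z=1 q=0 clk=0 x=1 u=0 y=1 v=0 r=1 p=1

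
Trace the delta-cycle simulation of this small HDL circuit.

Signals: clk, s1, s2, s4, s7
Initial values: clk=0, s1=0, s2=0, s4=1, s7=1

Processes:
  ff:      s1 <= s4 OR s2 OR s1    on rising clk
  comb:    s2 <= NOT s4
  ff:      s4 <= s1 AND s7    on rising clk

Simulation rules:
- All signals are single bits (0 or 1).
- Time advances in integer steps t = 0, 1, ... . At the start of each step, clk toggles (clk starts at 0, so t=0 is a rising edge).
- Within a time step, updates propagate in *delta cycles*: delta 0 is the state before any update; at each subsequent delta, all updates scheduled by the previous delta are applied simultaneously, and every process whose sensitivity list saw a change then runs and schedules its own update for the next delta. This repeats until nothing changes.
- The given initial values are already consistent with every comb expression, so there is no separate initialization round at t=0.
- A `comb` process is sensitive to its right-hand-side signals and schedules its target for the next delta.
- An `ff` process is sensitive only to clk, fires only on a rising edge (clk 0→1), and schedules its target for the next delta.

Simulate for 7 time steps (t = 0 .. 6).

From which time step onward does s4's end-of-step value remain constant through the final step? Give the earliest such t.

t0.Δ0 s1=0 s7=1 s2=0 clk=0 s4=1
t0.Δ1 s1=0 s7=1 s2=0 clk=1 s4=1
t0.Δ2 s1=1 s7=1 s2=0 clk=1 s4=0
t0.Δ3 s1=1 s7=1 s2=1 clk=1 s4=0
t1.Δ0 s1=1 s7=1 s2=1 clk=1 s4=0
t1.Δ1 s1=1 s7=1 s2=1 clk=0 s4=0
t2.Δ0 s1=1 s7=1 s2=1 clk=0 s4=0
t2.Δ1 s1=1 s7=1 s2=1 clk=1 s4=0
t2.Δ2 s1=1 s7=1 s2=1 clk=1 s4=1
t2.Δ3 s1=1 s7=1 s2=0 clk=1 s4=1
t3.Δ0 s1=1 s7=1 s2=0 clk=1 s4=1
t3.Δ1 s1=1 s7=1 s2=0 clk=0 s4=1
t4.Δ0 s1=1 s7=1 s2=0 clk=0 s4=1
t4.Δ1 s1=1 s7=1 s2=0 clk=1 s4=1
t5.Δ0 s1=1 s7=1 s2=0 clk=1 s4=1
t5.Δ1 s1=1 s7=1 s2=0 clk=0 s4=1
t6.Δ0 s1=1 s7=1 s2=0 clk=0 s4=1
t6.Δ1 s1=1 s7=1 s2=0 clk=1 s4=1

2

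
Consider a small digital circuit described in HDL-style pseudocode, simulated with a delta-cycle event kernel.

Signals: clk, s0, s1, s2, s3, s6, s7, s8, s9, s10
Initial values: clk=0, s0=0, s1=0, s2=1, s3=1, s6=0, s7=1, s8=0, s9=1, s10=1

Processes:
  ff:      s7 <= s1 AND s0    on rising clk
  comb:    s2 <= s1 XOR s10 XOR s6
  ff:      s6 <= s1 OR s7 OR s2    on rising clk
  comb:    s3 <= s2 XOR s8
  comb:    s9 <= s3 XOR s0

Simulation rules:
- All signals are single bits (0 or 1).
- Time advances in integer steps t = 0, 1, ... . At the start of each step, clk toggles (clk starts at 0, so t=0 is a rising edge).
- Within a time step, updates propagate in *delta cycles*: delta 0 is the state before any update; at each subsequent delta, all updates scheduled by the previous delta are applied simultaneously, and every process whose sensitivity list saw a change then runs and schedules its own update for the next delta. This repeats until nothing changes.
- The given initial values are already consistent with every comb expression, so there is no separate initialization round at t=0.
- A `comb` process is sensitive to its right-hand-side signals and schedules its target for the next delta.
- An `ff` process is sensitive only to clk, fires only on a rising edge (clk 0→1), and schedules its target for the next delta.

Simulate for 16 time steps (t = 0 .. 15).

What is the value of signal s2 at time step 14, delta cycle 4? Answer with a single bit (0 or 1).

t0.Δ0 s10=1 s1=0 s3=1 s2=1 s9=1 s7=1 s8=0 clk=0 s6=0 s0=0
t0.Δ1 s10=1 s1=0 s3=1 s2=1 s9=1 s7=1 s8=0 clk=1 s6=0 s0=0
t0.Δ2 s10=1 s1=0 s3=1 s2=1 s9=1 s7=0 s8=0 clk=1 s6=1 s0=0
t0.Δ3 s10=1 s1=0 s3=1 s2=0 s9=1 s7=0 s8=0 clk=1 s6=1 s0=0
t0.Δ4 s10=1 s1=0 s3=0 s2=0 s9=1 s7=0 s8=0 clk=1 s6=1 s0=0
t0.Δ5 s10=1 s1=0 s3=0 s2=0 s9=0 s7=0 s8=0 clk=1 s6=1 s0=0
t1.Δ0 s10=1 s1=0 s3=0 s2=0 s9=0 s7=0 s8=0 clk=1 s6=1 s0=0
t1.Δ1 s10=1 s1=0 s3=0 s2=0 s9=0 s7=0 s8=0 clk=0 s6=1 s0=0
t2.Δ0 s10=1 s1=0 s3=0 s2=0 s9=0 s7=0 s8=0 clk=0 s6=1 s0=0
t2.Δ1 s10=1 s1=0 s3=0 s2=0 s9=0 s7=0 s8=0 clk=1 s6=1 s0=0
t2.Δ2 s10=1 s1=0 s3=0 s2=0 s9=0 s7=0 s8=0 clk=1 s6=0 s0=0
t2.Δ3 s10=1 s1=0 s3=0 s2=1 s9=0 s7=0 s8=0 clk=1 s6=0 s0=0
t2.Δ4 s10=1 s1=0 s3=1 s2=1 s9=0 s7=0 s8=0 clk=1 s6=0 s0=0
t2.Δ5 s10=1 s1=0 s3=1 s2=1 s9=1 s7=0 s8=0 clk=1 s6=0 s0=0
t3.Δ0 s10=1 s1=0 s3=1 s2=1 s9=1 s7=0 s8=0 clk=1 s6=0 s0=0
t3.Δ1 s10=1 s1=0 s3=1 s2=1 s9=1 s7=0 s8=0 clk=0 s6=0 s0=0
t4.Δ0 s10=1 s1=0 s3=1 s2=1 s9=1 s7=0 s8=0 clk=0 s6=0 s0=0
t4.Δ1 s10=1 s1=0 s3=1 s2=1 s9=1 s7=0 s8=0 clk=1 s6=0 s0=0
t4.Δ2 s10=1 s1=0 s3=1 s2=1 s9=1 s7=0 s8=0 clk=1 s6=1 s0=0
t4.Δ3 s10=1 s1=0 s3=1 s2=0 s9=1 s7=0 s8=0 clk=1 s6=1 s0=0
t4.Δ4 s10=1 s1=0 s3=0 s2=0 s9=1 s7=0 s8=0 clk=1 s6=1 s0=0
t4.Δ5 s10=1 s1=0 s3=0 s2=0 s9=0 s7=0 s8=0 clk=1 s6=1 s0=0
t5.Δ0 s10=1 s1=0 s3=0 s2=0 s9=0 s7=0 s8=0 clk=1 s6=1 s0=0
t5.Δ1 s10=1 s1=0 s3=0 s2=0 s9=0 s7=0 s8=0 clk=0 s6=1 s0=0
t6.Δ0 s10=1 s1=0 s3=0 s2=0 s9=0 s7=0 s8=0 clk=0 s6=1 s0=0
t6.Δ1 s10=1 s1=0 s3=0 s2=0 s9=0 s7=0 s8=0 clk=1 s6=1 s0=0
t6.Δ2 s10=1 s1=0 s3=0 s2=0 s9=0 s7=0 s8=0 clk=1 s6=0 s0=0
t6.Δ3 s10=1 s1=0 s3=0 s2=1 s9=0 s7=0 s8=0 clk=1 s6=0 s0=0
t6.Δ4 s10=1 s1=0 s3=1 s2=1 s9=0 s7=0 s8=0 clk=1 s6=0 s0=0
t6.Δ5 s10=1 s1=0 s3=1 s2=1 s9=1 s7=0 s8=0 clk=1 s6=0 s0=0
t7.Δ0 s10=1 s1=0 s3=1 s2=1 s9=1 s7=0 s8=0 clk=1 s6=0 s0=0
t7.Δ1 s10=1 s1=0 s3=1 s2=1 s9=1 s7=0 s8=0 clk=0 s6=0 s0=0
t8.Δ0 s10=1 s1=0 s3=1 s2=1 s9=1 s7=0 s8=0 clk=0 s6=0 s0=0
t8.Δ1 s10=1 s1=0 s3=1 s2=1 s9=1 s7=0 s8=0 clk=1 s6=0 s0=0
t8.Δ2 s10=1 s1=0 s3=1 s2=1 s9=1 s7=0 s8=0 clk=1 s6=1 s0=0
t8.Δ3 s10=1 s1=0 s3=1 s2=0 s9=1 s7=0 s8=0 clk=1 s6=1 s0=0
t8.Δ4 s10=1 s1=0 s3=0 s2=0 s9=1 s7=0 s8=0 clk=1 s6=1 s0=0
t8.Δ5 s10=1 s1=0 s3=0 s2=0 s9=0 s7=0 s8=0 clk=1 s6=1 s0=0
t9.Δ0 s10=1 s1=0 s3=0 s2=0 s9=0 s7=0 s8=0 clk=1 s6=1 s0=0
t9.Δ1 s10=1 s1=0 s3=0 s2=0 s9=0 s7=0 s8=0 clk=0 s6=1 s0=0
t10.Δ0 s10=1 s1=0 s3=0 s2=0 s9=0 s7=0 s8=0 clk=0 s6=1 s0=0
t10.Δ1 s10=1 s1=0 s3=0 s2=0 s9=0 s7=0 s8=0 clk=1 s6=1 s0=0
t10.Δ2 s10=1 s1=0 s3=0 s2=0 s9=0 s7=0 s8=0 clk=1 s6=0 s0=0
t10.Δ3 s10=1 s1=0 s3=0 s2=1 s9=0 s7=0 s8=0 clk=1 s6=0 s0=0
t10.Δ4 s10=1 s1=0 s3=1 s2=1 s9=0 s7=0 s8=0 clk=1 s6=0 s0=0
t10.Δ5 s10=1 s1=0 s3=1 s2=1 s9=1 s7=0 s8=0 clk=1 s6=0 s0=0
t11.Δ0 s10=1 s1=0 s3=1 s2=1 s9=1 s7=0 s8=0 clk=1 s6=0 s0=0
t11.Δ1 s10=1 s1=0 s3=1 s2=1 s9=1 s7=0 s8=0 clk=0 s6=0 s0=0
t12.Δ0 s10=1 s1=0 s3=1 s2=1 s9=1 s7=0 s8=0 clk=0 s6=0 s0=0
t12.Δ1 s10=1 s1=0 s3=1 s2=1 s9=1 s7=0 s8=0 clk=1 s6=0 s0=0
t12.Δ2 s10=1 s1=0 s3=1 s2=1 s9=1 s7=0 s8=0 clk=1 s6=1 s0=0
t12.Δ3 s10=1 s1=0 s3=1 s2=0 s9=1 s7=0 s8=0 clk=1 s6=1 s0=0
t12.Δ4 s10=1 s1=0 s3=0 s2=0 s9=1 s7=0 s8=0 clk=1 s6=1 s0=0
t12.Δ5 s10=1 s1=0 s3=0 s2=0 s9=0 s7=0 s8=0 clk=1 s6=1 s0=0
t13.Δ0 s10=1 s1=0 s3=0 s2=0 s9=0 s7=0 s8=0 clk=1 s6=1 s0=0
t13.Δ1 s10=1 s1=0 s3=0 s2=0 s9=0 s7=0 s8=0 clk=0 s6=1 s0=0
t14.Δ0 s10=1 s1=0 s3=0 s2=0 s9=0 s7=0 s8=0 clk=0 s6=1 s0=0
t14.Δ1 s10=1 s1=0 s3=0 s2=0 s9=0 s7=0 s8=0 clk=1 s6=1 s0=0
t14.Δ2 s10=1 s1=0 s3=0 s2=0 s9=0 s7=0 s8=0 clk=1 s6=0 s0=0
t14.Δ3 s10=1 s1=0 s3=0 s2=1 s9=0 s7=0 s8=0 clk=1 s6=0 s0=0
t14.Δ4 s10=1 s1=0 s3=1 s2=1 s9=0 s7=0 s8=0 clk=1 s6=0 s0=0
t14.Δ5 s10=1 s1=0 s3=1 s2=1 s9=1 s7=0 s8=0 clk=1 s6=0 s0=0
t15.Δ0 s10=1 s1=0 s3=1 s2=1 s9=1 s7=0 s8=0 clk=1 s6=0 s0=0
t15.Δ1 s10=1 s1=0 s3=1 s2=1 s9=1 s7=0 s8=0 clk=0 s6=0 s0=0

1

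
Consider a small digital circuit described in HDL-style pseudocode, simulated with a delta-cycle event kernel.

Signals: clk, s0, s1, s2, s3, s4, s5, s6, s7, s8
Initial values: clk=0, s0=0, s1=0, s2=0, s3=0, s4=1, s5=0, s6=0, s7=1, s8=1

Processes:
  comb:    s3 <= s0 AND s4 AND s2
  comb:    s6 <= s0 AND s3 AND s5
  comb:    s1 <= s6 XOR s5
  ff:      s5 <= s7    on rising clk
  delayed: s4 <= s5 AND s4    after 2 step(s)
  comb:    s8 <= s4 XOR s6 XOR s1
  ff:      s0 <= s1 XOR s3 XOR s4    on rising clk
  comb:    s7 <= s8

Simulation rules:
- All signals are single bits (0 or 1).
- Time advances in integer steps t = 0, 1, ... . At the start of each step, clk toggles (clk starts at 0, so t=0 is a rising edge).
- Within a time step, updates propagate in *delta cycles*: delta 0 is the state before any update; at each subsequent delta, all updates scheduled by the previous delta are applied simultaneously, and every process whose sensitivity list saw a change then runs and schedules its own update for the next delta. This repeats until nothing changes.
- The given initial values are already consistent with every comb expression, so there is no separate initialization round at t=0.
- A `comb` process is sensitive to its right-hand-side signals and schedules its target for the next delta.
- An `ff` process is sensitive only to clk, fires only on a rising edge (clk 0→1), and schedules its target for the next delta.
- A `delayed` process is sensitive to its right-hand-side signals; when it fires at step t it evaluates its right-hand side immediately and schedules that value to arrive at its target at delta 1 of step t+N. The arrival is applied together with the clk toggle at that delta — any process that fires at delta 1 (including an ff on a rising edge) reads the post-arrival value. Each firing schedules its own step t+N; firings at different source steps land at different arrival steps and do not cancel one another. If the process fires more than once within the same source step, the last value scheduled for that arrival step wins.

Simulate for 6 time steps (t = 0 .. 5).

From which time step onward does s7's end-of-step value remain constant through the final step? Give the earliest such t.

2

[bits: clk,s5,s4,s7,s8,s2,s3,s1,s0,s6]
t=0: Δ0=0011100000 Δ1=1011100000 Δ2=1111100010 Δ3=1111100110 Δ4=1111000110 Δ5=1110000110 | 5Δ
t=1: Δ0=1110000110 Δ1=0110000110 | 1Δ
t=2: Δ0=0110000110 Δ1=1110000110 Δ2=1010000100 Δ3=1010000000 Δ4=1010100000 Δ5=1011100000 | 5Δ
t=3: Δ0=1011100000 Δ1=0011100000 | 1Δ
t=4: Δ0=0011100000 Δ1=1001100000 Δ2=1101000000 Δ3=1100000100 Δ4=1100100100 Δ5=1101100100 | 5Δ
t=5: Δ0=1101100100 Δ1=0101100100 | 1Δ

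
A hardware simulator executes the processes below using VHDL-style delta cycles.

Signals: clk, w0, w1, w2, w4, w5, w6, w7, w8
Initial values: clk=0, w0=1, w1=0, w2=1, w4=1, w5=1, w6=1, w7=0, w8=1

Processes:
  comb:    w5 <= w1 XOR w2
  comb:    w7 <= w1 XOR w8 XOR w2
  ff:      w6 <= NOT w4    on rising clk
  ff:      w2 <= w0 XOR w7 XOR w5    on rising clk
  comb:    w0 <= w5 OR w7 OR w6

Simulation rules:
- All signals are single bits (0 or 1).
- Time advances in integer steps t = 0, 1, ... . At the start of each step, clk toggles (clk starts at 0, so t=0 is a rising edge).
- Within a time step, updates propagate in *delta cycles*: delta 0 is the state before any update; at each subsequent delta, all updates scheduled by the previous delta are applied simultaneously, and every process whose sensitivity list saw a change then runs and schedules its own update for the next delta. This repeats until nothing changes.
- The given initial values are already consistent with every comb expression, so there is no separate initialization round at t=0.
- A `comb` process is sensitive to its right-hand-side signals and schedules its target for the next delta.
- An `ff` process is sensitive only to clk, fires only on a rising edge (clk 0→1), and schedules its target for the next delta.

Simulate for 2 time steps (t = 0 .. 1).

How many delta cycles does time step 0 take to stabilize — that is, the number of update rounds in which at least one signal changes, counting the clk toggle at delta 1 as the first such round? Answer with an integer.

3

t=0 Δ0: w6=1 w2=1 w5=1 w1=0 w7=0 clk=0 w8=1 w0=1 w4=1
  Δ1: clk:0→1
  Δ2: w6:1→0, w2:1→0
  Δ3: w5:1→0, w7:0→1
  (3Δ to stable)
t=1 Δ0: w6=0 w2=0 w5=0 w1=0 w7=1 clk=1 w8=1 w0=1 w4=1
  Δ1: clk:1→0
  (1Δ to stable)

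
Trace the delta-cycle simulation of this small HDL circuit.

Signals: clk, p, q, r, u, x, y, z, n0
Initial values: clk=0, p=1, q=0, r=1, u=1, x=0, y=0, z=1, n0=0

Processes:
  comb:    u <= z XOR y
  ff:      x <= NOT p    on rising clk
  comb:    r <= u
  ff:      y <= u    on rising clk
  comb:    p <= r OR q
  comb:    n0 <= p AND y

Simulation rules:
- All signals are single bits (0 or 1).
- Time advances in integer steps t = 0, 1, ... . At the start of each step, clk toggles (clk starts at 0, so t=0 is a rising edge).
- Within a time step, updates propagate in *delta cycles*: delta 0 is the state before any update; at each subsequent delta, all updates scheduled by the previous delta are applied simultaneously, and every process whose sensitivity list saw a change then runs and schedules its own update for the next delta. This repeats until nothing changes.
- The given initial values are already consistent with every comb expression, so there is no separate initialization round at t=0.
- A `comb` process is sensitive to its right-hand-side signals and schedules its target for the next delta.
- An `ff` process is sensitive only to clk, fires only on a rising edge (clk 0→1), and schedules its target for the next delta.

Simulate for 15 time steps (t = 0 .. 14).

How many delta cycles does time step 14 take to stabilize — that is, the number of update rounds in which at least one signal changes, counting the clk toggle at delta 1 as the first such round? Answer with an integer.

5

t=0 Δ0: y=0 x=0 p=1 n0=0 q=0 r=1 z=1 clk=0 u=1
  Δ1: clk:0→1
  Δ2: y:0→1
  Δ3: n0:0→1, u:1→0
  Δ4: r:1→0
  Δ5: p:1→0
  Δ6: n0:1→0
  (6Δ to stable)
t=1 Δ0: y=1 x=0 p=0 n0=0 q=0 r=0 z=1 clk=1 u=0
  Δ1: clk:1→0
  (1Δ to stable)
t=2 Δ0: y=1 x=0 p=0 n0=0 q=0 r=0 z=1 clk=0 u=0
  Δ1: clk:0→1
  Δ2: y:1→0, x:0→1
  Δ3: u:0→1
  Δ4: r:0→1
  Δ5: p:0→1
  (5Δ to stable)
t=3 Δ0: y=0 x=1 p=1 n0=0 q=0 r=1 z=1 clk=1 u=1
  Δ1: clk:1→0
  (1Δ to stable)
t=4 Δ0: y=0 x=1 p=1 n0=0 q=0 r=1 z=1 clk=0 u=1
  Δ1: clk:0→1
  Δ2: y:0→1, x:1→0
  Δ3: n0:0→1, u:1→0
  Δ4: r:1→0
  Δ5: p:1→0
  Δ6: n0:1→0
  (6Δ to stable)
t=5 Δ0: y=1 x=0 p=0 n0=0 q=0 r=0 z=1 clk=1 u=0
  Δ1: clk:1→0
  (1Δ to stable)
t=6 Δ0: y=1 x=0 p=0 n0=0 q=0 r=0 z=1 clk=0 u=0
  Δ1: clk:0→1
  Δ2: y:1→0, x:0→1
  Δ3: u:0→1
  Δ4: r:0→1
  Δ5: p:0→1
  (5Δ to stable)
t=7 Δ0: y=0 x=1 p=1 n0=0 q=0 r=1 z=1 clk=1 u=1
  Δ1: clk:1→0
  (1Δ to stable)
t=8 Δ0: y=0 x=1 p=1 n0=0 q=0 r=1 z=1 clk=0 u=1
  Δ1: clk:0→1
  Δ2: y:0→1, x:1→0
  Δ3: n0:0→1, u:1→0
  Δ4: r:1→0
  Δ5: p:1→0
  Δ6: n0:1→0
  (6Δ to stable)
t=9 Δ0: y=1 x=0 p=0 n0=0 q=0 r=0 z=1 clk=1 u=0
  Δ1: clk:1→0
  (1Δ to stable)
t=10 Δ0: y=1 x=0 p=0 n0=0 q=0 r=0 z=1 clk=0 u=0
  Δ1: clk:0→1
  Δ2: y:1→0, x:0→1
  Δ3: u:0→1
  Δ4: r:0→1
  Δ5: p:0→1
  (5Δ to stable)
t=11 Δ0: y=0 x=1 p=1 n0=0 q=0 r=1 z=1 clk=1 u=1
  Δ1: clk:1→0
  (1Δ to stable)
t=12 Δ0: y=0 x=1 p=1 n0=0 q=0 r=1 z=1 clk=0 u=1
  Δ1: clk:0→1
  Δ2: y:0→1, x:1→0
  Δ3: n0:0→1, u:1→0
  Δ4: r:1→0
  Δ5: p:1→0
  Δ6: n0:1→0
  (6Δ to stable)
t=13 Δ0: y=1 x=0 p=0 n0=0 q=0 r=0 z=1 clk=1 u=0
  Δ1: clk:1→0
  (1Δ to stable)
t=14 Δ0: y=1 x=0 p=0 n0=0 q=0 r=0 z=1 clk=0 u=0
  Δ1: clk:0→1
  Δ2: y:1→0, x:0→1
  Δ3: u:0→1
  Δ4: r:0→1
  Δ5: p:0→1
  (5Δ to stable)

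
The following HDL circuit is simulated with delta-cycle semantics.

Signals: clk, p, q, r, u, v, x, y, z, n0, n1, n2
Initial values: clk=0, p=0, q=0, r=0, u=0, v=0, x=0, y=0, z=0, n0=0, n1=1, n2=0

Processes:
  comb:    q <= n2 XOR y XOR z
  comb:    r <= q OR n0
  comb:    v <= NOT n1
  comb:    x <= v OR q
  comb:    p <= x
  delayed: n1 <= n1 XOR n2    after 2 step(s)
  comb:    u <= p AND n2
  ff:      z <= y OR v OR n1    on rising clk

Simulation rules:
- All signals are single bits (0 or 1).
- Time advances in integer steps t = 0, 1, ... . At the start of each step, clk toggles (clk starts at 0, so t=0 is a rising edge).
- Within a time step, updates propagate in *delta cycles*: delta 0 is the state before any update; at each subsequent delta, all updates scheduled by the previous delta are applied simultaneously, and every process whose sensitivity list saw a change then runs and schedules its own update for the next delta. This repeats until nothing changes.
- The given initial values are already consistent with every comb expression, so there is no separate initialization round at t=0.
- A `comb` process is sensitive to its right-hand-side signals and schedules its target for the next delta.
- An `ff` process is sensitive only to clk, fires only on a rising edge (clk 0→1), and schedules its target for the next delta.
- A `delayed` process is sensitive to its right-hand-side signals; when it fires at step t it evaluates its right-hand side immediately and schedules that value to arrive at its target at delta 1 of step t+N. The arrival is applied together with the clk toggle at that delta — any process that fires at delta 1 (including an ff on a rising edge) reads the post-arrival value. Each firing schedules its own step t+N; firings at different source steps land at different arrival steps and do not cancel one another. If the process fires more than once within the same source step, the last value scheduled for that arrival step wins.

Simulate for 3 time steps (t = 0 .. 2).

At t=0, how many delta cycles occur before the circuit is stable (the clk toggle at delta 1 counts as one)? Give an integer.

t0.Δ0 x=0 n2=0 y=0 clk=0 v=0 n1=1 q=0 p=0 n0=0 r=0 u=0 z=0
t0.Δ1 x=0 n2=0 y=0 clk=1 v=0 n1=1 q=0 p=0 n0=0 r=0 u=0 z=0
t0.Δ2 x=0 n2=0 y=0 clk=1 v=0 n1=1 q=0 p=0 n0=0 r=0 u=0 z=1
t0.Δ3 x=0 n2=0 y=0 clk=1 v=0 n1=1 q=1 p=0 n0=0 r=0 u=0 z=1
t0.Δ4 x=1 n2=0 y=0 clk=1 v=0 n1=1 q=1 p=0 n0=0 r=1 u=0 z=1
t0.Δ5 x=1 n2=0 y=0 clk=1 v=0 n1=1 q=1 p=1 n0=0 r=1 u=0 z=1
t1.Δ0 x=1 n2=0 y=0 clk=1 v=0 n1=1 q=1 p=1 n0=0 r=1 u=0 z=1
t1.Δ1 x=1 n2=0 y=0 clk=0 v=0 n1=1 q=1 p=1 n0=0 r=1 u=0 z=1
t2.Δ0 x=1 n2=0 y=0 clk=0 v=0 n1=1 q=1 p=1 n0=0 r=1 u=0 z=1
t2.Δ1 x=1 n2=0 y=0 clk=1 v=0 n1=1 q=1 p=1 n0=0 r=1 u=0 z=1

5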